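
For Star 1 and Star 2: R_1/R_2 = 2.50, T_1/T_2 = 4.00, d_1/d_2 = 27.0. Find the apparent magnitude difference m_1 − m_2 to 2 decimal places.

L_1/L_2 = (2.50)²(4.00)⁴ = 1600.
F_1/F_2 = (L_1/L_2)/(d_1/d_2)² = 1600/729.0 = 2.195.
m_1 − m_2 = −2.5 log₁₀(2.195) = -0.85.

-0.85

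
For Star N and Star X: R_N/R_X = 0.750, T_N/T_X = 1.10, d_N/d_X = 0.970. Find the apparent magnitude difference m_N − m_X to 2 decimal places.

L_N/L_X = (0.750)²(1.10)⁴ = 0.8236.
F_N/F_X = (L_N/L_X)/(d_N/d_X)² = 0.8236/0.9409 = 0.8753.
m_N − m_X = −2.5 log₁₀(0.8753) = 0.14.

0.14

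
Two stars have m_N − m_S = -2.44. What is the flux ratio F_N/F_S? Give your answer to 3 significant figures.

F_N/F_S = 10^(−(m_N − m_S)/2.5) = 10^(2.44/2.5) = 10^0.976 = 9.462.

9.46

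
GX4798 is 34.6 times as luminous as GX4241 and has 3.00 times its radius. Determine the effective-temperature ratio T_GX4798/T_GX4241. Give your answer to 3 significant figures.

1.40

L ∝ R²T⁴ gives T ∝ (L/R²)^(1/4), so
T_GX4798/T_GX4241 = (34.6 / 3.00²)^(1/4) = (3.844)^(1/4) = 1.400.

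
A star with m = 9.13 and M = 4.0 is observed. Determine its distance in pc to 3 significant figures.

106 pc

m − M = 5 log₁₀(d/10 pc)
9.13 − (4.0) = 5.13 = 5 log₁₀(d/10)
d = 10 × 10^(5.13/5) = 10 × 10^1.026 = 106.2 pc.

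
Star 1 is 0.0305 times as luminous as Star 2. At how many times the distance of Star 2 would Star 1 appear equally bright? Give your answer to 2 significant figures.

0.17

Equal flux requires L_1/d_1² = L_2/d_2², so d_1/d_2 = √(L_1/L_2)
= √(0.0305) = 0.1746.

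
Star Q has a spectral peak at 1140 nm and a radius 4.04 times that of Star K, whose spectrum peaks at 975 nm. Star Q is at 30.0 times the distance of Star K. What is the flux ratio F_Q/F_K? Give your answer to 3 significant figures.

Wien's law: T_Q/T_K = λ_K/λ_Q = 975/1140 = 0.8553.
L_Q/L_K = (R_Q/R_K)²(T_Q/T_K)⁴ = (4.04)²(0.8553)⁴ = 8.733.
F_Q/F_K = (L_Q/L_K)/(d_Q/d_K)² = 8.733/(30.0)² = 0.009703.

0.00970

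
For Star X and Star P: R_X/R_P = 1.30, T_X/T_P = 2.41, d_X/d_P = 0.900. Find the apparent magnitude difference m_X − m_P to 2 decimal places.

-4.62

L_X/L_P = (1.30)²(2.41)⁴ = 57.01.
F_X/F_P = (L_X/L_P)/(d_X/d_P)² = 57.01/0.8100 = 70.38.
m_X − m_P = −2.5 log₁₀(70.38) = -4.62.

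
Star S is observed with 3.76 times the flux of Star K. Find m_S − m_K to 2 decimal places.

-1.44

m_S − m_K = −2.5 log₁₀(F_S/F_K) = −2.5 log₁₀(3.76) = −2.5 × (0.575) = -1.438.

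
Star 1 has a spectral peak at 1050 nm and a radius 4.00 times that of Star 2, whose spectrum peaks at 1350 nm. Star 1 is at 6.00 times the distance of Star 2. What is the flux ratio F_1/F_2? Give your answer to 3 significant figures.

1.21

Wien's law: T_1/T_2 = λ_2/λ_1 = 1350/1050 = 1.286.
L_1/L_2 = (R_1/R_2)²(T_1/T_2)⁴ = (4.00)²(1.286)⁴ = 43.72.
F_1/F_2 = (L_1/L_2)/(d_1/d_2)² = 43.72/(6.00)² = 1.214.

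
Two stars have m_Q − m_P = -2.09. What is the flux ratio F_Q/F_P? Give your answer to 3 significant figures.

6.85

F_Q/F_P = 10^(−(m_Q − m_P)/2.5) = 10^(2.09/2.5) = 10^0.836 = 6.855.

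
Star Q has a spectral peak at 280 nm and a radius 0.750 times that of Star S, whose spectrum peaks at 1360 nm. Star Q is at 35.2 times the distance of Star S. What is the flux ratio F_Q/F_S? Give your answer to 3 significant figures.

Wien's law: T_Q/T_S = λ_S/λ_Q = 1360/280 = 4.857.
L_Q/L_S = (R_Q/R_S)²(T_Q/T_S)⁴ = (0.750)²(4.857)⁴ = 313.1.
F_Q/F_S = (L_Q/L_S)/(d_Q/d_S)² = 313.1/(35.2)² = 0.2527.

0.253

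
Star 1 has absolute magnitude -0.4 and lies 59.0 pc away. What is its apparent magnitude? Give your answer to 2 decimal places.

3.45

m = M + 5 log₁₀(d/10 pc) = -0.4 + 5 log₁₀(59.0/10)
  = -0.4 + 5 × 0.771 = -0.4 + 3.85 = 3.45.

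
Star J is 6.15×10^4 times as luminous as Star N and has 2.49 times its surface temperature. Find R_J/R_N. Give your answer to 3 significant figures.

L ∝ R²T⁴ gives R ∝ √L / T², so
R_J/R_N = √(6.15×10^4) / (2.49)² = 248.0 / 6.200 = 40.00.

40.0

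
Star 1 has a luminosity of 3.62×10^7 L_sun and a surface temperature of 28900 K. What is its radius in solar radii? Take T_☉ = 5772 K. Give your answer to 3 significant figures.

R/R_☉ = √(L/L_☉) / (T/T_☉)² = √(3.62×10^7) / (5.007)²
       = 6017 / 25.07 = 240.0.

240 solar radii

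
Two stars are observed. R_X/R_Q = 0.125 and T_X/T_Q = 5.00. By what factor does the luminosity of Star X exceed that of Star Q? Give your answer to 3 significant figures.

From the Stefan–Boltzmann law, L ∝ R²T⁴, so
L_X/L_Q = (R_X/R_Q)² (T_X/T_Q)⁴ = (0.125)² × (5.00)⁴ = 0.01562 × 625.0 = 9.766.

9.77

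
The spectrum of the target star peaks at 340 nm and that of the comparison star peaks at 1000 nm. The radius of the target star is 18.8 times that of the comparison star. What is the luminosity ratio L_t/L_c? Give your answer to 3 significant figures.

Wien's law gives T ∝ 1/λ_max, so T_t/T_c = λ_c/λ_t = 1000/340 = 2.941.
Then L ∝ R²T⁴ gives L_t/L_c = (18.8)² × (2.941)⁴ = 353.4 × 74.83 = 2.645×10^4.

2.64×10^4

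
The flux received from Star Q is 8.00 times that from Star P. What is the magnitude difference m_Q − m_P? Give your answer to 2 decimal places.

m_Q − m_P = −2.5 log₁₀(F_Q/F_P) = −2.5 log₁₀(8.00) = −2.5 × (0.903) = -2.258.

-2.26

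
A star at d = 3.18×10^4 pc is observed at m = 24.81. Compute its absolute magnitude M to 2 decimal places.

7.30

M = m − 5 log₁₀(d/10 pc) = 24.81 − 5 log₁₀(3.18×10^4/10)
  = 24.81 − 5 × 3.502 = 24.81 − 17.51 = 7.30.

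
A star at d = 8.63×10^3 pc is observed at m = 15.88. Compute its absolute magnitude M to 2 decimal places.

M = m − 5 log₁₀(d/10 pc) = 15.88 − 5 log₁₀(8.63×10^3/10)
  = 15.88 − 5 × 2.936 = 15.88 − 14.68 = 1.20.

1.20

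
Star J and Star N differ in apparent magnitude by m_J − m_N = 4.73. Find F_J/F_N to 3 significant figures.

0.0128

F_J/F_N = 10^(−(m_J − m_N)/2.5) = 10^(-4.73/2.5) = 10^-1.892 = 0.01282.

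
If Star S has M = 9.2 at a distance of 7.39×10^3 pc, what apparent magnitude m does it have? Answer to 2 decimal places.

23.54

m = M + 5 log₁₀(d/10 pc) = 9.2 + 5 log₁₀(7.39×10^3/10)
  = 9.2 + 5 × 2.869 = 9.2 + 14.34 = 23.54.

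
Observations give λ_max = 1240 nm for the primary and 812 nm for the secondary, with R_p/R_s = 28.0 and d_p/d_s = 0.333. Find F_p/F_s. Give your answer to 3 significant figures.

1.30×10^3

Wien's law: T_p/T_s = λ_s/λ_p = 812/1240 = 0.6548.
L_p/L_s = (R_p/R_s)²(T_p/T_s)⁴ = (28.0)²(0.6548)⁴ = 144.2.
F_p/F_s = (L_p/L_s)/(d_p/d_s)² = 144.2/(0.333)² = 1300.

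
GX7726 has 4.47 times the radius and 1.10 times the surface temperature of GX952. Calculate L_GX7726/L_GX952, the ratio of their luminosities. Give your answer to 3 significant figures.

29.3

From the Stefan–Boltzmann law, L ∝ R²T⁴, so
L_GX7726/L_GX952 = (R_GX7726/R_GX952)² (T_GX7726/T_GX952)⁴ = (4.47)² × (1.10)⁴ = 19.98 × 1.464 = 29.25.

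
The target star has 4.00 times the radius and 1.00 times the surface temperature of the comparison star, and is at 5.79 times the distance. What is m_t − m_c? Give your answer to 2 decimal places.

0.80

L_t/L_c = (4.00)²(1.00)⁴ = 16.00.
F_t/F_c = (L_t/L_c)/(d_t/d_c)² = 16.00/33.52 = 0.4773.
m_t − m_c = −2.5 log₁₀(0.4773) = 0.80.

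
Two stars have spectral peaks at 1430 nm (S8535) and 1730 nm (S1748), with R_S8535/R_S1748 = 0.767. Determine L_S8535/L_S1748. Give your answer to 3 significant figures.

Wien's law gives T ∝ 1/λ_max, so T_S8535/T_S1748 = λ_S1748/λ_S8535 = 1730/1430 = 1.210.
Then L ∝ R²T⁴ gives L_S8535/L_S1748 = (0.767)² × (1.210)⁴ = 0.5883 × 2.142 = 1.260.

1.26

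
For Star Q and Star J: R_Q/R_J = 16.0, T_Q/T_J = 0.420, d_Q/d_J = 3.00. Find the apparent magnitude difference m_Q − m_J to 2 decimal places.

0.13

L_Q/L_J = (16.0)²(0.420)⁴ = 7.966.
F_Q/F_J = (L_Q/L_J)/(d_Q/d_J)² = 7.966/9.000 = 0.8851.
m_Q − m_J = −2.5 log₁₀(0.8851) = 0.13.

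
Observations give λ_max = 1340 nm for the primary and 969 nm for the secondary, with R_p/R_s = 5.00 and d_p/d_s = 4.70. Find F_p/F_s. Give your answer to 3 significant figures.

0.309

Wien's law: T_p/T_s = λ_s/λ_p = 969/1340 = 0.7231.
L_p/L_s = (R_p/R_s)²(T_p/T_s)⁴ = (5.00)²(0.7231)⁴ = 6.836.
F_p/F_s = (L_p/L_s)/(d_p/d_s)² = 6.836/(4.70)² = 0.3095.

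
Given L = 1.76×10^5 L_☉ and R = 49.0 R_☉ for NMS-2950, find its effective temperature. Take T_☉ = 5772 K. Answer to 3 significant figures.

1.69×10^4 K

T/T_☉ = (L/L_☉)^(1/4) / (R/R_☉)^(1/2)
T = 5772 × (1.76×10^5)^(1/4) / √(49.0) = 5772 × 20.48 / 7.000 = 1.689×10^4 K.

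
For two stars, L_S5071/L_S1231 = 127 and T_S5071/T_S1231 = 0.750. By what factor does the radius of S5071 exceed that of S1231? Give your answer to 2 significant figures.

L ∝ R²T⁴ gives R ∝ √L / T², so
R_S5071/R_S1231 = √(127) / (0.750)² = 11.27 / 0.5625 = 20.03.

20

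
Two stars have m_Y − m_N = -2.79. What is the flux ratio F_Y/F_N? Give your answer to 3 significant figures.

13.1

F_Y/F_N = 10^(−(m_Y − m_N)/2.5) = 10^(2.79/2.5) = 10^1.116 = 13.06.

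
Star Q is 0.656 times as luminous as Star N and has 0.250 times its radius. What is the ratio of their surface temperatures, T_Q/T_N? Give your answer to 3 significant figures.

1.80

L ∝ R²T⁴ gives T ∝ (L/R²)^(1/4), so
T_Q/T_N = (0.656 / 0.250²)^(1/4) = (10.50)^(1/4) = 1.800.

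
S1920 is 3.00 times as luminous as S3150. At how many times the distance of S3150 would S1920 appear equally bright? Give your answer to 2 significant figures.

Equal flux requires L_S1920/d_S1920² = L_S3150/d_S3150², so d_S1920/d_S3150 = √(L_S1920/L_S3150)
= √(3.00) = 1.732.

1.7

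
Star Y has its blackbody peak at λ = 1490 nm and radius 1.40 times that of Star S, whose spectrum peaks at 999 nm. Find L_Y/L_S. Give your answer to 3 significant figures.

0.396

Wien's law gives T ∝ 1/λ_max, so T_Y/T_S = λ_S/λ_Y = 999/1490 = 0.6705.
Then L ∝ R²T⁴ gives L_Y/L_S = (1.40)² × (0.6705)⁴ = 1.960 × 0.2021 = 0.3961.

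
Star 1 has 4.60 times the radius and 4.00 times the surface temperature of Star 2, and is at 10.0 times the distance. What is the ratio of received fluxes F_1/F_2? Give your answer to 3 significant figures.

54.2

L_1/L_2 = (R_1/R_2)²(T_1/T_2)⁴ = (4.60)² × (4.00)⁴ = 5417.
F_1/F_2 = (L_1/L_2)/(d_1/d_2)² = 5417 / (10.0)² = 54.17.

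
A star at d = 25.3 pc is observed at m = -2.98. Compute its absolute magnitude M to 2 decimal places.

M = m − 5 log₁₀(d/10 pc) = -2.98 − 5 log₁₀(25.3/10)
  = -2.98 − 5 × 0.403 = -2.98 − 2.02 = -5.00.

-5.00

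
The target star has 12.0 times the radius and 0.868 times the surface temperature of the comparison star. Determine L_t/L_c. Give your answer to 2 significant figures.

From the Stefan–Boltzmann law, L ∝ R²T⁴, so
L_t/L_c = (R_t/R_c)² (T_t/T_c)⁴ = (12.0)² × (0.868)⁴ = 144.0 × 0.5676 = 81.74.

82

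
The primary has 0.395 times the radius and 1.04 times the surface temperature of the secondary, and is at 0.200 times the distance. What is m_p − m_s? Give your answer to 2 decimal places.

-1.65

L_p/L_s = (0.395)²(1.04)⁴ = 0.1825.
F_p/F_s = (L_p/L_s)/(d_p/d_s)² = 0.1825/0.04000 = 4.563.
m_p − m_s = −2.5 log₁₀(4.563) = -1.65.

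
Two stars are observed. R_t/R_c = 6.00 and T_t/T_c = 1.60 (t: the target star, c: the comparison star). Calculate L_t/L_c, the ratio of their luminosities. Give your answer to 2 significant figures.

2.4×10^2

From the Stefan–Boltzmann law, L ∝ R²T⁴, so
L_t/L_c = (R_t/R_c)² (T_t/T_c)⁴ = (6.00)² × (1.60)⁴ = 36.00 × 6.554 = 235.9.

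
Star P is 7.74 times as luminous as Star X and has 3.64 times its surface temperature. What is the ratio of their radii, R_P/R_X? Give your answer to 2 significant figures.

L ∝ R²T⁴ gives R ∝ √L / T², so
R_P/R_X = √(7.74) / (3.64)² = 2.782 / 13.25 = 0.2100.

0.21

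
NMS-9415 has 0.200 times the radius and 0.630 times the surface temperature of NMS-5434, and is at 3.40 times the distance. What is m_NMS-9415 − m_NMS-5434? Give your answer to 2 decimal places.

L_NMS-9415/L_NMS-5434 = (0.200)²(0.630)⁴ = 0.006301.
F_NMS-9415/F_NMS-5434 = (L_NMS-9415/L_NMS-5434)/(d_NMS-9415/d_NMS-5434)² = 0.006301/11.56 = 5.451×10^-4.
m_NMS-9415 − m_NMS-5434 = −2.5 log₁₀(5.451×10^-4) = 8.16.

8.16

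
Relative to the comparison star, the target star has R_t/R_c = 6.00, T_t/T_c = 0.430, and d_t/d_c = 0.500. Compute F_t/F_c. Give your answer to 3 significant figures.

4.92

L_t/L_c = (R_t/R_c)²(T_t/T_c)⁴ = (6.00)² × (0.430)⁴ = 1.231.
F_t/F_c = (L_t/L_c)/(d_t/d_c)² = 1.231 / (0.500)² = 4.923.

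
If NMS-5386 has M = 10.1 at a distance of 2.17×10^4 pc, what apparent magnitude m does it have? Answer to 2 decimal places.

26.78

m = M + 5 log₁₀(d/10 pc) = 10.1 + 5 log₁₀(2.17×10^4/10)
  = 10.1 + 5 × 3.336 = 10.1 + 16.68 = 26.78.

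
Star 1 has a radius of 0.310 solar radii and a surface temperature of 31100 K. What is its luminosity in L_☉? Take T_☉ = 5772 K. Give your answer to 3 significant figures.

81.0 L_☉

L/L_☉ = (R/R_☉)² (T/T_☉)⁴ = (0.310)² × (31100/5772)⁴
       = 0.09610 × (5.388)⁴ = 0.09610 × 842.8 = 81.00.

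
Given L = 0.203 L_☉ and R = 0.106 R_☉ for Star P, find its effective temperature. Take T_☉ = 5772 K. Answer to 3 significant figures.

T/T_☉ = (L/L_☉)^(1/4) / (R/R_☉)^(1/2)
T = 5772 × (0.203)^(1/4) / √(0.106) = 5772 × 0.6712 / 0.3256 = 1.190×10^4 K.

1.19×10^4 K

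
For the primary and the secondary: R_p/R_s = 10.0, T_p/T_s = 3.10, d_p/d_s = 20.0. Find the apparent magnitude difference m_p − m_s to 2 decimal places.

-3.41

L_p/L_s = (10.0)²(3.10)⁴ = 9235.
F_p/F_s = (L_p/L_s)/(d_p/d_s)² = 9235/400.0 = 23.09.
m_p − m_s = −2.5 log₁₀(23.09) = -3.41.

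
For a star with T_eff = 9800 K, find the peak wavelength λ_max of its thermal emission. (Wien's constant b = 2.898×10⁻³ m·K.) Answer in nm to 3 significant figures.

λ_max = b/T = 2.898×10⁻³ / 9800 = 2.96×10^-7 m = 295.7 nm.

296 nm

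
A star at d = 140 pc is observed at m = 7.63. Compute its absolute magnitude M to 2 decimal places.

1.90

M = m − 5 log₁₀(d/10 pc) = 7.63 − 5 log₁₀(140/10)
  = 7.63 − 5 × 1.146 = 7.63 − 5.73 = 1.90.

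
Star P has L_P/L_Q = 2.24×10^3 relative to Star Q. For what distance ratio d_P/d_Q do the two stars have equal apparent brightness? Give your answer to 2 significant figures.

Equal flux requires L_P/d_P² = L_Q/d_Q², so d_P/d_Q = √(L_P/L_Q)
= √(2.24×10^3) = 47.33.

47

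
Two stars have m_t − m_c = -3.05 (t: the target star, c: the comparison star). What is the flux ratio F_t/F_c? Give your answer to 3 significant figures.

F_t/F_c = 10^(−(m_t − m_c)/2.5) = 10^(3.05/2.5) = 10^1.220 = 16.60.

16.6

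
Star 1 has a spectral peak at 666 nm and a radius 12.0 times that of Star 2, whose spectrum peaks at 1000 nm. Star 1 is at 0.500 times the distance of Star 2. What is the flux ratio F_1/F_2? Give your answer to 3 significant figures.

Wien's law: T_1/T_2 = λ_2/λ_1 = 1000/666 = 1.502.
L_1/L_2 = (R_1/R_2)²(T_1/T_2)⁴ = (12.0)²(1.502)⁴ = 731.9.
F_1/F_2 = (L_1/L_2)/(d_1/d_2)² = 731.9/(0.500)² = 2928.

2.93×10^3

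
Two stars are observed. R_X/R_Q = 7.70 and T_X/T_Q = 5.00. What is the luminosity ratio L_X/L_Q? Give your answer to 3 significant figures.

3.71×10^4

From the Stefan–Boltzmann law, L ∝ R²T⁴, so
L_X/L_Q = (R_X/R_Q)² (T_X/T_Q)⁴ = (7.70)² × (5.00)⁴ = 59.29 × 625.0 = 3.706×10^4.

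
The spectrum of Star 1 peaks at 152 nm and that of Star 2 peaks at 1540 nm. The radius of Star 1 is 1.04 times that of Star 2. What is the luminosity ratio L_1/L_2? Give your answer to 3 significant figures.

1.14×10^4

Wien's law gives T ∝ 1/λ_max, so T_1/T_2 = λ_2/λ_1 = 1540/152 = 10.13.
Then L ∝ R²T⁴ gives L_1/L_2 = (1.04)² × (10.13)⁴ = 1.082 × 1.054×10^4 = 1.140×10^4.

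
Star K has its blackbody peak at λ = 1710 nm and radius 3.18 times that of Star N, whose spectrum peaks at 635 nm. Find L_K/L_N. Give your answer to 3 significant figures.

0.192

Wien's law gives T ∝ 1/λ_max, so T_K/T_N = λ_N/λ_K = 635/1710 = 0.3713.
Then L ∝ R²T⁴ gives L_K/L_N = (3.18)² × (0.3713)⁴ = 10.11 × 0.01902 = 0.1923.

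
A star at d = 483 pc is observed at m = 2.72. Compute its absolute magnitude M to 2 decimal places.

-5.70

M = m − 5 log₁₀(d/10 pc) = 2.72 − 5 log₁₀(483/10)
  = 2.72 − 5 × 1.684 = 2.72 − 8.42 = -5.70.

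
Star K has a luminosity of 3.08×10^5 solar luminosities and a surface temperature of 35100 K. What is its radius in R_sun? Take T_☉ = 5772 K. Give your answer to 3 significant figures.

15.0 R_sun

R/R_☉ = √(L/L_☉) / (T/T_☉)² = √(3.08×10^5) / (6.081)²
       = 555.0 / 36.98 = 15.01.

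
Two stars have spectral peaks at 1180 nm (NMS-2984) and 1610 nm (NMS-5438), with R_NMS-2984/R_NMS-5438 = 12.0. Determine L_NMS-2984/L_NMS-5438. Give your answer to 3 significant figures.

499

Wien's law gives T ∝ 1/λ_max, so T_NMS-2984/T_NMS-5438 = λ_NMS-5438/λ_NMS-2984 = 1610/1180 = 1.364.
Then L ∝ R²T⁴ gives L_NMS-2984/L_NMS-5438 = (12.0)² × (1.364)⁴ = 144.0 × 3.466 = 499.0.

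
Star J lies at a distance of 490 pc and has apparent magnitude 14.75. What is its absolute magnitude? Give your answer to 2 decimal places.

6.30

M = m − 5 log₁₀(d/10 pc) = 14.75 − 5 log₁₀(490/10)
  = 14.75 − 5 × 1.690 = 14.75 − 8.45 = 6.30.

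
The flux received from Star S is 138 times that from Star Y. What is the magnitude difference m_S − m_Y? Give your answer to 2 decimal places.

-5.35

m_S − m_Y = −2.5 log₁₀(F_S/F_Y) = −2.5 log₁₀(138) = −2.5 × (2.140) = -5.350.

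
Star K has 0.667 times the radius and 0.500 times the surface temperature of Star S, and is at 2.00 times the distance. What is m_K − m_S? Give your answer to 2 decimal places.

L_K/L_S = (0.667)²(0.500)⁴ = 0.02781.
F_K/F_S = (L_K/L_S)/(d_K/d_S)² = 0.02781/4.000 = 0.006951.
m_K − m_S = −2.5 log₁₀(0.006951) = 5.39.

5.39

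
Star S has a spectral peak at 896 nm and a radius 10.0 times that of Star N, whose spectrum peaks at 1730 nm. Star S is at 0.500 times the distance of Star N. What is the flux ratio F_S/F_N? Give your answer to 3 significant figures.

5.56×10^3

Wien's law: T_S/T_N = λ_N/λ_S = 1730/896 = 1.931.
L_S/L_N = (R_S/R_N)²(T_S/T_N)⁴ = (10.0)²(1.931)⁴ = 1390.
F_S/F_N = (L_S/L_N)/(d_S/d_N)² = 1390/(0.500)² = 5559.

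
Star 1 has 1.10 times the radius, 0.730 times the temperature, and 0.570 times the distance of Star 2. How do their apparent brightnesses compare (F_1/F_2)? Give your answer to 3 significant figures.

1.06

L_1/L_2 = (R_1/R_2)²(T_1/T_2)⁴ = (1.10)² × (0.730)⁴ = 0.3436.
F_1/F_2 = (L_1/L_2)/(d_1/d_2)² = 0.3436 / (0.570)² = 1.058.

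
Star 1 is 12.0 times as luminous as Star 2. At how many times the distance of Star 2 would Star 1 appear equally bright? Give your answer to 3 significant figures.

3.46

Equal flux requires L_1/d_1² = L_2/d_2², so d_1/d_2 = √(L_1/L_2)
= √(12.0) = 3.464.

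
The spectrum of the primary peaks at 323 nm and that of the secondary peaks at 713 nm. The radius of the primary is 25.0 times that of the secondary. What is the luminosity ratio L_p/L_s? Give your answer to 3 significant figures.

Wien's law gives T ∝ 1/λ_max, so T_p/T_s = λ_s/λ_p = 713/323 = 2.207.
Then L ∝ R²T⁴ gives L_p/L_s = (25.0)² × (2.207)⁴ = 625.0 × 23.74 = 1.484×10^4.

1.48×10^4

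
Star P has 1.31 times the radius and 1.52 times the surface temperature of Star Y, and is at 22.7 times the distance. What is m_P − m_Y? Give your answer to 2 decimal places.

4.38

L_P/L_Y = (1.31)²(1.52)⁴ = 9.160.
F_P/F_Y = (L_P/L_Y)/(d_P/d_Y)² = 9.160/515.3 = 0.01778.
m_P − m_Y = −2.5 log₁₀(0.01778) = 4.38.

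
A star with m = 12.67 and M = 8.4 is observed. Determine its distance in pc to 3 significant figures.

71.4 pc

m − M = 5 log₁₀(d/10 pc)
12.67 − (8.4) = 4.27 = 5 log₁₀(d/10)
d = 10 × 10^(4.27/5) = 10 × 10^0.854 = 71.45 pc.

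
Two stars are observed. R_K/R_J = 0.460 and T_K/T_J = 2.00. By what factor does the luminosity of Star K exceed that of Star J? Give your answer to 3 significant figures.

From the Stefan–Boltzmann law, L ∝ R²T⁴, so
L_K/L_J = (R_K/R_J)² (T_K/T_J)⁴ = (0.460)² × (2.00)⁴ = 0.2116 × 16.00 = 3.386.

3.39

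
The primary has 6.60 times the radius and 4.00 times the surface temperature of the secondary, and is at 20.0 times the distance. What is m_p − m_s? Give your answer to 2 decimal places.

-3.61

L_p/L_s = (6.60)²(4.00)⁴ = 1.115×10^4.
F_p/F_s = (L_p/L_s)/(d_p/d_s)² = 1.115×10^4/400.0 = 27.88.
m_p − m_s = −2.5 log₁₀(27.88) = -3.61.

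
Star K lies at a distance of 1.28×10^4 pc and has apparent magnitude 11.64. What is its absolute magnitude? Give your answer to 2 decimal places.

M = m − 5 log₁₀(d/10 pc) = 11.64 − 5 log₁₀(1.28×10^4/10)
  = 11.64 − 5 × 3.107 = 11.64 − 15.54 = -3.90.

-3.90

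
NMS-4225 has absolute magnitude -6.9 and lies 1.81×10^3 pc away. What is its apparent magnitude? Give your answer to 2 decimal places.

m = M + 5 log₁₀(d/10 pc) = -6.9 + 5 log₁₀(1.81×10^3/10)
  = -6.9 + 5 × 2.258 = -6.9 + 11.29 = 4.39.

4.39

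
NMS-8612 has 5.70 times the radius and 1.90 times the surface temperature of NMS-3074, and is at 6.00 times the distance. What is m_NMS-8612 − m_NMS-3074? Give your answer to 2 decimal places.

-2.68

L_NMS-8612/L_NMS-3074 = (5.70)²(1.90)⁴ = 423.4.
F_NMS-8612/F_NMS-3074 = (L_NMS-8612/L_NMS-3074)/(d_NMS-8612/d_NMS-3074)² = 423.4/36.00 = 11.76.
m_NMS-8612 − m_NMS-3074 = −2.5 log₁₀(11.76) = -2.68.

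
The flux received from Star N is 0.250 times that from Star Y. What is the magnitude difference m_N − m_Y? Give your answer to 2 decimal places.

1.51

m_N − m_Y = −2.5 log₁₀(F_N/F_Y) = −2.5 log₁₀(0.250) = −2.5 × (-0.602) = 1.505.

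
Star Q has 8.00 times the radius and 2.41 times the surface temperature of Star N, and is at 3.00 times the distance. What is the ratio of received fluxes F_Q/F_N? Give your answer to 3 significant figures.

240

L_Q/L_N = (R_Q/R_N)²(T_Q/T_N)⁴ = (8.00)² × (2.41)⁴ = 2159.
F_Q/F_N = (L_Q/L_N)/(d_Q/d_N)² = 2159 / (3.00)² = 239.9.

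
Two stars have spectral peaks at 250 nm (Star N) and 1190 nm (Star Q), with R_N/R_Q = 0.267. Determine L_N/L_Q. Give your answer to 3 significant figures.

36.6

Wien's law gives T ∝ 1/λ_max, so T_N/T_Q = λ_Q/λ_N = 1190/250 = 4.760.
Then L ∝ R²T⁴ gives L_N/L_Q = (0.267)² × (4.760)⁴ = 0.07129 × 513.4 = 36.60.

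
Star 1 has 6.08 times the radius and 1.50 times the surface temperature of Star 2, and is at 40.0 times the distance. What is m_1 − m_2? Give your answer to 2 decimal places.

2.33

L_1/L_2 = (6.08)²(1.50)⁴ = 187.1.
F_1/F_2 = (L_1/L_2)/(d_1/d_2)² = 187.1/1600 = 0.1170.
m_1 − m_2 = −2.5 log₁₀(0.1170) = 2.33.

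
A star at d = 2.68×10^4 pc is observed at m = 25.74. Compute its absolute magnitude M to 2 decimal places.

8.60

M = m − 5 log₁₀(d/10 pc) = 25.74 − 5 log₁₀(2.68×10^4/10)
  = 25.74 − 5 × 3.428 = 25.74 − 17.14 = 8.60.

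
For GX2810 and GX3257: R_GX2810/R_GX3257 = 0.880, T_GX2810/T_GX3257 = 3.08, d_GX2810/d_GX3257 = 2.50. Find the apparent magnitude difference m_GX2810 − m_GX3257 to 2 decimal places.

L_GX2810/L_GX3257 = (0.880)²(3.08)⁴ = 69.69.
F_GX2810/F_GX3257 = (L_GX2810/L_GX3257)/(d_GX2810/d_GX3257)² = 69.69/6.250 = 11.15.
m_GX2810 − m_GX3257 = −2.5 log₁₀(11.15) = -2.62.

-2.62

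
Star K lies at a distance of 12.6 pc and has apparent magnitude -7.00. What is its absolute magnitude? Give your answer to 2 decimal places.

M = m − 5 log₁₀(d/10 pc) = -7.00 − 5 log₁₀(12.6/10)
  = -7.00 − 5 × 0.100 = -7.00 − 0.50 = -7.50.

-7.50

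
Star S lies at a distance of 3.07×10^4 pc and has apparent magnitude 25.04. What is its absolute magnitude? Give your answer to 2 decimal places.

7.60

M = m − 5 log₁₀(d/10 pc) = 25.04 − 5 log₁₀(3.07×10^4/10)
  = 25.04 − 5 × 3.487 = 25.04 − 17.44 = 7.60.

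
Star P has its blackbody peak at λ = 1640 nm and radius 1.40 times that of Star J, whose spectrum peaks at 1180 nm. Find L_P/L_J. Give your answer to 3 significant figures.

0.525

Wien's law gives T ∝ 1/λ_max, so T_P/T_J = λ_J/λ_P = 1180/1640 = 0.7195.
Then L ∝ R²T⁴ gives L_P/L_J = (1.40)² × (0.7195)⁴ = 1.960 × 0.2680 = 0.5253.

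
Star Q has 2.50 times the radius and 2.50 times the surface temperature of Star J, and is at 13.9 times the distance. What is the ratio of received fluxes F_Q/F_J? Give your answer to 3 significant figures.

L_Q/L_J = (R_Q/R_J)²(T_Q/T_J)⁴ = (2.50)² × (2.50)⁴ = 244.1.
F_Q/F_J = (L_Q/L_J)/(d_Q/d_J)² = 244.1 / (13.9)² = 1.264.

1.26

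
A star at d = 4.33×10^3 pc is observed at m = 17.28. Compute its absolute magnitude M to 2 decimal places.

4.10

M = m − 5 log₁₀(d/10 pc) = 17.28 − 5 log₁₀(4.33×10^3/10)
  = 17.28 − 5 × 2.636 = 17.28 − 13.18 = 4.10.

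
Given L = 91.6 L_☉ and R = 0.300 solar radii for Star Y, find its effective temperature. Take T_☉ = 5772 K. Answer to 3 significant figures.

T/T_☉ = (L/L_☉)^(1/4) / (R/R_☉)^(1/2)
T = 5772 × (91.6)^(1/4) / √(0.300) = 5772 × 3.094 / 0.5477 = 3.260×10^4 K.

3.26×10^4 K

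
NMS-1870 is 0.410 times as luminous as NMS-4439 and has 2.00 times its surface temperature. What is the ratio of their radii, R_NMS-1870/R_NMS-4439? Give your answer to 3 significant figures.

0.160

L ∝ R²T⁴ gives R ∝ √L / T², so
R_NMS-1870/R_NMS-4439 = √(0.410) / (2.00)² = 0.6403 / 4.000 = 0.1601.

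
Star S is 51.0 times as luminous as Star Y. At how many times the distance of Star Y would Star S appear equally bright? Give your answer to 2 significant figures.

7.1

Equal flux requires L_S/d_S² = L_Y/d_Y², so d_S/d_Y = √(L_S/L_Y)
= √(51.0) = 7.141.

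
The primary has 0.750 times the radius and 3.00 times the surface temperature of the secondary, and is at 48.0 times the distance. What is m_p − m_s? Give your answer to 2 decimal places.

L_p/L_s = (0.750)²(3.00)⁴ = 45.56.
F_p/F_s = (L_p/L_s)/(d_p/d_s)² = 45.56/2304 = 0.01978.
m_p − m_s = −2.5 log₁₀(0.01978) = 4.26.

4.26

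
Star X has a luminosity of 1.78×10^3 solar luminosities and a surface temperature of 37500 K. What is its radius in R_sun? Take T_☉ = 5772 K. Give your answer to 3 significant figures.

R/R_☉ = √(L/L_☉) / (T/T_☉)² = √(1.78×10^3) / (6.497)²
       = 42.19 / 42.21 = 0.9995.

1.00 R_sun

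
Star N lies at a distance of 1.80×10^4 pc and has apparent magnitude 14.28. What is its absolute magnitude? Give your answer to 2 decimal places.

M = m − 5 log₁₀(d/10 pc) = 14.28 − 5 log₁₀(1.80×10^4/10)
  = 14.28 − 5 × 3.255 = 14.28 − 16.28 = -2.00.

-2.00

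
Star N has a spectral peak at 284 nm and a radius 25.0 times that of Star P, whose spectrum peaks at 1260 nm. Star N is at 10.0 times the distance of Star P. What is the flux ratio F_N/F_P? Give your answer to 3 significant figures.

Wien's law: T_N/T_P = λ_P/λ_N = 1260/284 = 4.437.
L_N/L_P = (R_N/R_P)²(T_N/T_P)⁴ = (25.0)²(4.437)⁴ = 2.422×10^5.
F_N/F_P = (L_N/L_P)/(d_N/d_P)² = 2.422×10^5/(10.0)² = 2422.

2.42×10^3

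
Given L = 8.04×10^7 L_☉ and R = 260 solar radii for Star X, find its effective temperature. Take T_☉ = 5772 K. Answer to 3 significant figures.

T/T_☉ = (L/L_☉)^(1/4) / (R/R_☉)^(1/2)
T = 5772 × (8.04×10^7)^(1/4) / √(260) = 5772 × 94.69 / 16.12 = 3.390×10^4 K.

3.39×10^4 K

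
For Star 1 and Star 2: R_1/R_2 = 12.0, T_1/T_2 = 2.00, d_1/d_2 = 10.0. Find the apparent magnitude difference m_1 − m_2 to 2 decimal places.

L_1/L_2 = (12.0)²(2.00)⁴ = 2304.
F_1/F_2 = (L_1/L_2)/(d_1/d_2)² = 2304/100.0 = 23.04.
m_1 − m_2 = −2.5 log₁₀(23.04) = -3.41.

-3.41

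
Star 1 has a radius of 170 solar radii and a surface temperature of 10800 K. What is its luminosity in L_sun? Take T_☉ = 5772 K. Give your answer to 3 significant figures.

L/L_☉ = (R/R_☉)² (T/T_☉)⁴ = (170)² × (10800/5772)⁴
       = 2.890×10^4 × (1.871)⁴ = 2.890×10^4 × 12.26 = 3.542×10^5.

3.54×10^5 L_sun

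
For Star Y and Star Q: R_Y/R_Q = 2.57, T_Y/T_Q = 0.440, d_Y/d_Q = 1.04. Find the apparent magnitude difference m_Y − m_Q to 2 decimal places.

L_Y/L_Q = (2.57)²(0.440)⁴ = 0.2476.
F_Y/F_Q = (L_Y/L_Q)/(d_Y/d_Q)² = 0.2476/1.082 = 0.2289.
m_Y − m_Q = −2.5 log₁₀(0.2289) = 1.60.

1.60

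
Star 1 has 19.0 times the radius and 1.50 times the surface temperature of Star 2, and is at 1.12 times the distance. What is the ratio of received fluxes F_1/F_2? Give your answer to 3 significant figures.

L_1/L_2 = (R_1/R_2)²(T_1/T_2)⁴ = (19.0)² × (1.50)⁴ = 1828.
F_1/F_2 = (L_1/L_2)/(d_1/d_2)² = 1828 / (1.12)² = 1457.

1.46×10^3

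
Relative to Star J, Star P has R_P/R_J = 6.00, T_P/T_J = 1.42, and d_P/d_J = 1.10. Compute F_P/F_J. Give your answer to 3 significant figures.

L_P/L_J = (R_P/R_J)²(T_P/T_J)⁴ = (6.00)² × (1.42)⁴ = 146.4.
F_P/F_J = (L_P/L_J)/(d_P/d_J)² = 146.4 / (1.10)² = 121.0.

121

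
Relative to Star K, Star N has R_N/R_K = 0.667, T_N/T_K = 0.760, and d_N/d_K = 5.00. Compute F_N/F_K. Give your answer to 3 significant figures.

L_N/L_K = (R_N/R_K)²(T_N/T_K)⁴ = (0.667)² × (0.760)⁴ = 0.1484.
F_N/F_K = (L_N/L_K)/(d_N/d_K)² = 0.1484 / (5.00)² = 0.005937.

0.00594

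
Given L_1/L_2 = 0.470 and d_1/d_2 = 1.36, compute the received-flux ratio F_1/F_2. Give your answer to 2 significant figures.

F = L/(4πd²), so F_1/F_2 = (L_1/L_2) / (d_1/d_2)²
= 0.470 / (1.36)² = 0.470 / 1.850 = 0.2541.

0.25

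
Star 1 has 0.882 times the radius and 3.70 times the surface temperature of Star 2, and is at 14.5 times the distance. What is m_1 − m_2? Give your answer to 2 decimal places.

0.40

L_1/L_2 = (0.882)²(3.70)⁴ = 145.8.
F_1/F_2 = (L_1/L_2)/(d_1/d_2)² = 145.8/210.2 = 0.6934.
m_1 − m_2 = −2.5 log₁₀(0.6934) = 0.40.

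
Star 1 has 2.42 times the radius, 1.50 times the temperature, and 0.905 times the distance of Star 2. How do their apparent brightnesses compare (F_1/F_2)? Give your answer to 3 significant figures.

36.2

L_1/L_2 = (R_1/R_2)²(T_1/T_2)⁴ = (2.42)² × (1.50)⁴ = 29.65.
F_1/F_2 = (L_1/L_2)/(d_1/d_2)² = 29.65 / (0.905)² = 36.20.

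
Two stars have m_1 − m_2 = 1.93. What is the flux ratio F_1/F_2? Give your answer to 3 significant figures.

0.169

F_1/F_2 = 10^(−(m_1 − m_2)/2.5) = 10^(-1.93/2.5) = 10^-0.772 = 0.1690.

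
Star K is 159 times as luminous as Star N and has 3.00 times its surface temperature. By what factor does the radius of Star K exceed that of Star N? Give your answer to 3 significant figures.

1.40

L ∝ R²T⁴ gives R ∝ √L / T², so
R_K/R_N = √(159) / (3.00)² = 12.61 / 9.000 = 1.401.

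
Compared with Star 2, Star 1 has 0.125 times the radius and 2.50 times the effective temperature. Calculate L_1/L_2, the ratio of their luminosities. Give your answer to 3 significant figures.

From the Stefan–Boltzmann law, L ∝ R²T⁴, so
L_1/L_2 = (R_1/R_2)² (T_1/T_2)⁴ = (0.125)² × (2.50)⁴ = 0.01562 × 39.06 = 0.6104.

0.610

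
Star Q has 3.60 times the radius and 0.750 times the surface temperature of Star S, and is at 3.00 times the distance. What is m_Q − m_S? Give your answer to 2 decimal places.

0.85

L_Q/L_S = (3.60)²(0.750)⁴ = 4.101.
F_Q/F_S = (L_Q/L_S)/(d_Q/d_S)² = 4.101/9.000 = 0.4556.
m_Q − m_S = −2.5 log₁₀(0.4556) = 0.85.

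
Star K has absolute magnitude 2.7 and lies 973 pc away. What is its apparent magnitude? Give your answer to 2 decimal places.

12.64

m = M + 5 log₁₀(d/10 pc) = 2.7 + 5 log₁₀(973/10)
  = 2.7 + 5 × 1.988 = 2.7 + 9.94 = 12.64.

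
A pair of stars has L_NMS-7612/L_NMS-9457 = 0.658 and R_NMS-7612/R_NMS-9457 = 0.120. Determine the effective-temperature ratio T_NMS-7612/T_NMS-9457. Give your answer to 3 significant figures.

2.60

L ∝ R²T⁴ gives T ∝ (L/R²)^(1/4), so
T_NMS-7612/T_NMS-9457 = (0.658 / 0.120²)^(1/4) = (45.69)^(1/4) = 2.600.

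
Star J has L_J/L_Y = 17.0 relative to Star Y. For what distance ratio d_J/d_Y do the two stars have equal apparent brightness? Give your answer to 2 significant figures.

Equal flux requires L_J/d_J² = L_Y/d_Y², so d_J/d_Y = √(L_J/L_Y)
= √(17.0) = 4.123.

4.1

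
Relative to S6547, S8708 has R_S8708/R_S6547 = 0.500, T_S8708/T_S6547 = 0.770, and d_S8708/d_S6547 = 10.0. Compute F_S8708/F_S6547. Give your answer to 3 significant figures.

L_S8708/L_S6547 = (R_S8708/R_S6547)²(T_S8708/T_S6547)⁴ = (0.500)² × (0.770)⁴ = 0.08788.
F_S8708/F_S6547 = (L_S8708/L_S6547)/(d_S8708/d_S6547)² = 0.08788 / (10.0)² = 8.788×10^-4.

8.79×10^-4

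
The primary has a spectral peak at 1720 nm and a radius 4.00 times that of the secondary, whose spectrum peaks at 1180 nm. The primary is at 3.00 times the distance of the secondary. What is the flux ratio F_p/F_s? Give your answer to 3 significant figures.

Wien's law: T_p/T_s = λ_s/λ_p = 1180/1720 = 0.6860.
L_p/L_s = (R_p/R_s)²(T_p/T_s)⁴ = (4.00)²(0.6860)⁴ = 3.544.
F_p/F_s = (L_p/L_s)/(d_p/d_s)² = 3.544/(3.00)² = 0.3938.

0.394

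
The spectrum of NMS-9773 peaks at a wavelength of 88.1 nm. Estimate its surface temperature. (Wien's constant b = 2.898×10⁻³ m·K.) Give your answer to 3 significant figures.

3.29×10^4 K

T = b/λ_max = 2.898×10⁻³ / (88.1×10⁻⁹) = 3.289×10^4 K.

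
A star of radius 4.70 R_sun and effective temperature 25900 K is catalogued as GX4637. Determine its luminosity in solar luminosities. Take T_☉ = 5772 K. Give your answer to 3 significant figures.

L/L_☉ = (R/R_☉)² (T/T_☉)⁴ = (4.70)² × (25900/5772)⁴
       = 22.09 × (4.487)⁴ = 22.09 × 405.4 = 8955.

8.96×10^3 solar luminosities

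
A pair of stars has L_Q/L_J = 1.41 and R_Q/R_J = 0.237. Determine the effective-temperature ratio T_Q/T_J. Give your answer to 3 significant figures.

L ∝ R²T⁴ gives T ∝ (L/R²)^(1/4), so
T_Q/T_J = (1.41 / 0.237²)^(1/4) = (25.10)^(1/4) = 2.238.

2.24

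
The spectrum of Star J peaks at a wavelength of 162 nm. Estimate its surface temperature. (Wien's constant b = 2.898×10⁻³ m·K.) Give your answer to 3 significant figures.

1.79×10^4 K

T = b/λ_max = 2.898×10⁻³ / (162×10⁻⁹) = 1.789×10^4 K.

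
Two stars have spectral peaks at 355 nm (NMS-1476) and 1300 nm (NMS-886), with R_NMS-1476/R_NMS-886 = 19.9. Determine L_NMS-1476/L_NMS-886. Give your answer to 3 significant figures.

Wien's law gives T ∝ 1/λ_max, so T_NMS-1476/T_NMS-886 = λ_NMS-886/λ_NMS-1476 = 1300/355 = 3.662.
Then L ∝ R²T⁴ gives L_NMS-1476/L_NMS-886 = (19.9)² × (3.662)⁴ = 396.0 × 179.8 = 7.121×10^4.

7.12×10^4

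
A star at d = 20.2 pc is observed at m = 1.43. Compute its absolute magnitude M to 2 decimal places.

M = m − 5 log₁₀(d/10 pc) = 1.43 − 5 log₁₀(20.2/10)
  = 1.43 − 5 × 0.305 = 1.43 − 1.53 = -0.10.

-0.10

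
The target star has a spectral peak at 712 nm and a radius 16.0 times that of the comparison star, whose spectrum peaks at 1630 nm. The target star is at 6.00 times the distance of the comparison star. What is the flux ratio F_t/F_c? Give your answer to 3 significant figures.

195

Wien's law: T_t/T_c = λ_c/λ_t = 1630/712 = 2.289.
L_t/L_c = (R_t/R_c)²(T_t/T_c)⁴ = (16.0)²(2.289)⁴ = 7032.
F_t/F_c = (L_t/L_c)/(d_t/d_c)² = 7032/(6.00)² = 195.3.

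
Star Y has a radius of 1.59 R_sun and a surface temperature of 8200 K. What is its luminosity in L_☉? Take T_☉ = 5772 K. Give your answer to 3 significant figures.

L/L_☉ = (R/R_☉)² (T/T_☉)⁴ = (1.59)² × (8200/5772)⁴
       = 2.528 × (1.421)⁴ = 2.528 × 4.073 = 10.30.

10.3 L_☉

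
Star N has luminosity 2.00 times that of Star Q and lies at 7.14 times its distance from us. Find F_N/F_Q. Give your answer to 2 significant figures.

0.039

F = L/(4πd²), so F_N/F_Q = (L_N/L_Q) / (d_N/d_Q)²
= 2.00 / (7.14)² = 2.00 / 50.98 = 0.03923.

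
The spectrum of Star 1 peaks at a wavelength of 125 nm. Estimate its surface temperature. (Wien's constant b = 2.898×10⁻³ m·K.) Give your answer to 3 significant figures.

2.32×10^4 K

T = b/λ_max = 2.898×10⁻³ / (125×10⁻⁹) = 2.318×10^4 K.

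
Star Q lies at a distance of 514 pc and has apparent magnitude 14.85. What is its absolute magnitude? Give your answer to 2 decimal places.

6.30

M = m − 5 log₁₀(d/10 pc) = 14.85 − 5 log₁₀(514/10)
  = 14.85 − 5 × 1.711 = 14.85 − 8.55 = 6.30.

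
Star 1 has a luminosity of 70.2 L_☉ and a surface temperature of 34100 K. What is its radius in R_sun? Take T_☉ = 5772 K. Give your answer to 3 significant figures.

R/R_☉ = √(L/L_☉) / (T/T_☉)² = √(70.2) / (5.908)²
       = 8.379 / 34.90 = 0.2401.

0.240 R_sun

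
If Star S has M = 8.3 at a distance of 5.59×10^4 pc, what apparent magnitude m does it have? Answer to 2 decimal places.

27.04

m = M + 5 log₁₀(d/10 pc) = 8.3 + 5 log₁₀(5.59×10^4/10)
  = 8.3 + 5 × 3.747 = 8.3 + 18.74 = 27.04.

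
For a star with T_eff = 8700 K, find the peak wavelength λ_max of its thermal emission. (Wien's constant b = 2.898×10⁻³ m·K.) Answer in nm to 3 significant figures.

λ_max = b/T = 2.898×10⁻³ / 8700 = 3.33×10^-7 m = 333.1 nm.

333 nm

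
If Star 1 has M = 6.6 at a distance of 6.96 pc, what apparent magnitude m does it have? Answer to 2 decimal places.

m = M + 5 log₁₀(d/10 pc) = 6.6 + 5 log₁₀(6.96/10)
  = 6.6 + 5 × -0.157 = 6.6 + -0.79 = 5.81.

5.81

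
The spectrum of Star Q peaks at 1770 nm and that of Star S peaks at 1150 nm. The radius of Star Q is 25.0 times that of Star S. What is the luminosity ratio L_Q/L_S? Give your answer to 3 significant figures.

111

Wien's law gives T ∝ 1/λ_max, so T_Q/T_S = λ_S/λ_Q = 1150/1770 = 0.6497.
Then L ∝ R²T⁴ gives L_Q/L_S = (25.0)² × (0.6497)⁴ = 625.0 × 0.1782 = 111.4.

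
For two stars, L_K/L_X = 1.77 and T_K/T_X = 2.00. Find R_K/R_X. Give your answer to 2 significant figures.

L ∝ R²T⁴ gives R ∝ √L / T², so
R_K/R_X = √(1.77) / (2.00)² = 1.330 / 4.000 = 0.3326.

0.33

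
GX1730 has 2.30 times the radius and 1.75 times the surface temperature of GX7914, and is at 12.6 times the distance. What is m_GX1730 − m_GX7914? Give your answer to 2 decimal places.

L_GX1730/L_GX7914 = (2.30)²(1.75)⁴ = 49.61.
F_GX1730/F_GX7914 = (L_GX1730/L_GX7914)/(d_GX1730/d_GX7914)² = 49.61/158.8 = 0.3125.
m_GX1730 − m_GX7914 = −2.5 log₁₀(0.3125) = 1.26.

1.26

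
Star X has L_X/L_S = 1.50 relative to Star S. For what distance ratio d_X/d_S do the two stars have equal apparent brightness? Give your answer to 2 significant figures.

1.2

Equal flux requires L_X/d_X² = L_S/d_S², so d_X/d_S = √(L_X/L_S)
= √(1.50) = 1.225.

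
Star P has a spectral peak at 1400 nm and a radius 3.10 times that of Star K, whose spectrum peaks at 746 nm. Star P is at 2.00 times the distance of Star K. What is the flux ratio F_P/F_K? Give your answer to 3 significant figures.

Wien's law: T_P/T_K = λ_K/λ_P = 746/1400 = 0.5329.
L_P/L_K = (R_P/R_K)²(T_P/T_K)⁴ = (3.10)²(0.5329)⁴ = 0.7748.
F_P/F_K = (L_P/L_K)/(d_P/d_K)² = 0.7748/(2.00)² = 0.1937.

0.194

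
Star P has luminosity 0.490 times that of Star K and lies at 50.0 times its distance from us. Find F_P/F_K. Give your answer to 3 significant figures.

1.96×10^-4

F = L/(4πd²), so F_P/F_K = (L_P/L_K) / (d_P/d_K)²
= 0.490 / (50.0)² = 0.490 / 2500 = 1.960×10^-4.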